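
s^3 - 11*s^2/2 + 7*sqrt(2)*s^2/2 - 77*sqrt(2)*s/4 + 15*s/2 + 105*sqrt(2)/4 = (s - 3)*(s - 5/2)*(s + 7*sqrt(2)/2)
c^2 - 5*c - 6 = (c - 6)*(c + 1)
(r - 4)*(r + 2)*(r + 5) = r^3 + 3*r^2 - 18*r - 40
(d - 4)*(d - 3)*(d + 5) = d^3 - 2*d^2 - 23*d + 60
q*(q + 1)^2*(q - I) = q^4 + 2*q^3 - I*q^3 + q^2 - 2*I*q^2 - I*q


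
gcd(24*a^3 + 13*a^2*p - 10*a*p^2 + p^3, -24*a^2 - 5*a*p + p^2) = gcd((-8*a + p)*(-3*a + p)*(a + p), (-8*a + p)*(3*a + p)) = -8*a + p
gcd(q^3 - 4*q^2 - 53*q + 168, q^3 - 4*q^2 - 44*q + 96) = q - 8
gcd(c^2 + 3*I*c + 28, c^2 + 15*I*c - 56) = c + 7*I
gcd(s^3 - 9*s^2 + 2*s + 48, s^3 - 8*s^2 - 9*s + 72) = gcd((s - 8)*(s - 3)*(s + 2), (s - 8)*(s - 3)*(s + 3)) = s^2 - 11*s + 24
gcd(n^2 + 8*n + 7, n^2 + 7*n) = n + 7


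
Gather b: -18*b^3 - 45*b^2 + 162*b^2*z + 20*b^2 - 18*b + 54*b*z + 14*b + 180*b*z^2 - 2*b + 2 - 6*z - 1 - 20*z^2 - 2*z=-18*b^3 + b^2*(162*z - 25) + b*(180*z^2 + 54*z - 6) - 20*z^2 - 8*z + 1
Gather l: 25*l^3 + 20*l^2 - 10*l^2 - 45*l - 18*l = 25*l^3 + 10*l^2 - 63*l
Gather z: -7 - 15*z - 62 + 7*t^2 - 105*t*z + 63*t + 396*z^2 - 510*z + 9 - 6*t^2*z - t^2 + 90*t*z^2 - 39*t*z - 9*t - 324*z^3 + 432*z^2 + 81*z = 6*t^2 + 54*t - 324*z^3 + z^2*(90*t + 828) + z*(-6*t^2 - 144*t - 444) - 60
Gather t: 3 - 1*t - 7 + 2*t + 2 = t - 2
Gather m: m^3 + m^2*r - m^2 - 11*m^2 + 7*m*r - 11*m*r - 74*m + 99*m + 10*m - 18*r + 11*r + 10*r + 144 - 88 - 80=m^3 + m^2*(r - 12) + m*(35 - 4*r) + 3*r - 24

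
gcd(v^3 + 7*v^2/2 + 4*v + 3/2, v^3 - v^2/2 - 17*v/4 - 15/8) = v + 3/2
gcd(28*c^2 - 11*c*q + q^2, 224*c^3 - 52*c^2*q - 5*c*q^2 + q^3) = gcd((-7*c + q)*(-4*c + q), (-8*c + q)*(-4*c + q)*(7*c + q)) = -4*c + q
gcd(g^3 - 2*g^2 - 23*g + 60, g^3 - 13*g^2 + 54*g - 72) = g^2 - 7*g + 12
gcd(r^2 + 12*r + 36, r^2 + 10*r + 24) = r + 6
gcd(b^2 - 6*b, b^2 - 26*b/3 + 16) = b - 6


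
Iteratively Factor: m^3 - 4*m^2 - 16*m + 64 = (m - 4)*(m^2 - 16) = (m - 4)*(m + 4)*(m - 4)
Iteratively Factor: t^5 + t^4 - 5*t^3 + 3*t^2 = (t)*(t^4 + t^3 - 5*t^2 + 3*t) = t^2*(t^3 + t^2 - 5*t + 3) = t^2*(t + 3)*(t^2 - 2*t + 1) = t^2*(t - 1)*(t + 3)*(t - 1)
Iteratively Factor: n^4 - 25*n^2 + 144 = (n - 3)*(n^3 + 3*n^2 - 16*n - 48) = (n - 4)*(n - 3)*(n^2 + 7*n + 12) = (n - 4)*(n - 3)*(n + 4)*(n + 3)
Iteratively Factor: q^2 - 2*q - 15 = (q + 3)*(q - 5)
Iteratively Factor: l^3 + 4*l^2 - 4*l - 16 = (l + 2)*(l^2 + 2*l - 8) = (l + 2)*(l + 4)*(l - 2)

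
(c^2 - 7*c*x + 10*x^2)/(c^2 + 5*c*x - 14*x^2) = (c - 5*x)/(c + 7*x)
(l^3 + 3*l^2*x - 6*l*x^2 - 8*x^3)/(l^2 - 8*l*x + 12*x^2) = (-l^2 - 5*l*x - 4*x^2)/(-l + 6*x)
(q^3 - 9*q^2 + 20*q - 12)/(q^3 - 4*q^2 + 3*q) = (q^2 - 8*q + 12)/(q*(q - 3))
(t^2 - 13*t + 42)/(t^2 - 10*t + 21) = (t - 6)/(t - 3)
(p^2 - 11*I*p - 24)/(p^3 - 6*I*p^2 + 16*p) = (p - 3*I)/(p*(p + 2*I))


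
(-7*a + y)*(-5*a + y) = 35*a^2 - 12*a*y + y^2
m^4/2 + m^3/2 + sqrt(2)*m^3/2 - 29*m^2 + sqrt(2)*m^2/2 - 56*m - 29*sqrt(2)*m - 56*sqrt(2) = (m/2 + 1)*(m - 8)*(m + 7)*(m + sqrt(2))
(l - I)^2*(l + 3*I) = l^3 + I*l^2 + 5*l - 3*I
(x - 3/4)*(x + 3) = x^2 + 9*x/4 - 9/4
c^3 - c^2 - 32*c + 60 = (c - 5)*(c - 2)*(c + 6)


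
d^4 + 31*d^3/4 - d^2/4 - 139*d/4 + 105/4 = (d - 5/4)*(d - 1)*(d + 3)*(d + 7)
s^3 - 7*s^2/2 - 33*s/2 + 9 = (s - 6)*(s - 1/2)*(s + 3)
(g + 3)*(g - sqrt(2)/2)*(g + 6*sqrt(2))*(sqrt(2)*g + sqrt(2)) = sqrt(2)*g^4 + 4*sqrt(2)*g^3 + 11*g^3 - 3*sqrt(2)*g^2 + 44*g^2 - 24*sqrt(2)*g + 33*g - 18*sqrt(2)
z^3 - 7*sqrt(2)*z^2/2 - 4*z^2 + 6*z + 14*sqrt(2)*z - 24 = (z - 4)*(z - 2*sqrt(2))*(z - 3*sqrt(2)/2)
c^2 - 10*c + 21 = (c - 7)*(c - 3)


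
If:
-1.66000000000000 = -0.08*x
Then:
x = 20.75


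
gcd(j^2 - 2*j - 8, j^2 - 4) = j + 2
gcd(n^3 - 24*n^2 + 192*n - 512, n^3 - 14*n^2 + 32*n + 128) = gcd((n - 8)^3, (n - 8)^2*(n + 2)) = n^2 - 16*n + 64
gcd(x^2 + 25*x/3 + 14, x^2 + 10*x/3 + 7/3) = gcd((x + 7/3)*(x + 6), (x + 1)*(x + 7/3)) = x + 7/3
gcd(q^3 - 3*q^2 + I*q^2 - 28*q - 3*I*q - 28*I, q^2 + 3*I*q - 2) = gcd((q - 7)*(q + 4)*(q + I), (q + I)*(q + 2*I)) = q + I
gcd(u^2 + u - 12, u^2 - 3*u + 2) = 1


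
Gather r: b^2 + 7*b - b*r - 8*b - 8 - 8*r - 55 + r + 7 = b^2 - b + r*(-b - 7) - 56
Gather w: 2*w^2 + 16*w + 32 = 2*w^2 + 16*w + 32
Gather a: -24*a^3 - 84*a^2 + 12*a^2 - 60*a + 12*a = -24*a^3 - 72*a^2 - 48*a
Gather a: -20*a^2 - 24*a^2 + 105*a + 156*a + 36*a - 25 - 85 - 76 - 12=-44*a^2 + 297*a - 198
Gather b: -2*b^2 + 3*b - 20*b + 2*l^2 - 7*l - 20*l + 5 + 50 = -2*b^2 - 17*b + 2*l^2 - 27*l + 55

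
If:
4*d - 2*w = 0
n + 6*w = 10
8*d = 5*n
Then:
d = 25/34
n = 20/17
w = 25/17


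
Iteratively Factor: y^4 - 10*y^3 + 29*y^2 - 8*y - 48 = (y + 1)*(y^3 - 11*y^2 + 40*y - 48) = (y - 4)*(y + 1)*(y^2 - 7*y + 12) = (y - 4)*(y - 3)*(y + 1)*(y - 4)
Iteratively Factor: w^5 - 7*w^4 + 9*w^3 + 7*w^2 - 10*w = (w + 1)*(w^4 - 8*w^3 + 17*w^2 - 10*w) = w*(w + 1)*(w^3 - 8*w^2 + 17*w - 10) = w*(w - 2)*(w + 1)*(w^2 - 6*w + 5) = w*(w - 5)*(w - 2)*(w + 1)*(w - 1)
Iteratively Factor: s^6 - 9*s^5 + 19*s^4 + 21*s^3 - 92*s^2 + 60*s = (s + 2)*(s^5 - 11*s^4 + 41*s^3 - 61*s^2 + 30*s) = (s - 1)*(s + 2)*(s^4 - 10*s^3 + 31*s^2 - 30*s) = (s - 5)*(s - 1)*(s + 2)*(s^3 - 5*s^2 + 6*s) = (s - 5)*(s - 2)*(s - 1)*(s + 2)*(s^2 - 3*s) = (s - 5)*(s - 3)*(s - 2)*(s - 1)*(s + 2)*(s)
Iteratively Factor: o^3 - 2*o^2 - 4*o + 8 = (o + 2)*(o^2 - 4*o + 4) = (o - 2)*(o + 2)*(o - 2)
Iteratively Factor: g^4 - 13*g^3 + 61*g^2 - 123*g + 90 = (g - 3)*(g^3 - 10*g^2 + 31*g - 30) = (g - 3)*(g - 2)*(g^2 - 8*g + 15) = (g - 5)*(g - 3)*(g - 2)*(g - 3)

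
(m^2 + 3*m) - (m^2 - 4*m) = 7*m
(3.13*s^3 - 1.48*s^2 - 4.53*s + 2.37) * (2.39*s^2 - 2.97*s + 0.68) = 7.4807*s^5 - 12.8333*s^4 - 4.3027*s^3 + 18.112*s^2 - 10.1193*s + 1.6116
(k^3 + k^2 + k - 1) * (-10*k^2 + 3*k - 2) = -10*k^5 - 7*k^4 - 9*k^3 + 11*k^2 - 5*k + 2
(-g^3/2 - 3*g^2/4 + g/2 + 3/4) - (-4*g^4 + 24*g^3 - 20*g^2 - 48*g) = 4*g^4 - 49*g^3/2 + 77*g^2/4 + 97*g/2 + 3/4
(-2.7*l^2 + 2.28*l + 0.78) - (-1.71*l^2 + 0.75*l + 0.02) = -0.99*l^2 + 1.53*l + 0.76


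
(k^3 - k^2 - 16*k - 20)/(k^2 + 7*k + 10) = (k^2 - 3*k - 10)/(k + 5)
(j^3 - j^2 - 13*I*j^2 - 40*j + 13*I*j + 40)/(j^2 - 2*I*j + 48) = (j^2 - j*(1 + 5*I) + 5*I)/(j + 6*I)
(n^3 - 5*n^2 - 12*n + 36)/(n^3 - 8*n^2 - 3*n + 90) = (n - 2)/(n - 5)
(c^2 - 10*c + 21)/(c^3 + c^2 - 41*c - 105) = (c - 3)/(c^2 + 8*c + 15)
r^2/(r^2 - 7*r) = r/(r - 7)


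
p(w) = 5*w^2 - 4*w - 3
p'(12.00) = 116.00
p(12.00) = 669.00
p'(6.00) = 56.00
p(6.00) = 153.00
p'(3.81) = 34.10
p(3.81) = 54.34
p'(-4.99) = -53.90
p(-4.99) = 141.46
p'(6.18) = 57.80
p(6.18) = 163.24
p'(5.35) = 49.50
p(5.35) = 118.71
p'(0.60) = 2.00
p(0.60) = -3.60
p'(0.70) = 3.00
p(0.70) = -3.35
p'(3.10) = 27.00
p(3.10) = 32.65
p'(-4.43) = -48.30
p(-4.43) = 112.84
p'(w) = 10*w - 4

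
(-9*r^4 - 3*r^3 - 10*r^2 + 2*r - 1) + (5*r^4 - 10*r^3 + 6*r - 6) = -4*r^4 - 13*r^3 - 10*r^2 + 8*r - 7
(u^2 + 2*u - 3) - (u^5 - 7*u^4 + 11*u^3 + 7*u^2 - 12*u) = -u^5 + 7*u^4 - 11*u^3 - 6*u^2 + 14*u - 3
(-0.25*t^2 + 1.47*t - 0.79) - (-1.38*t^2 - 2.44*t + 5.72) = 1.13*t^2 + 3.91*t - 6.51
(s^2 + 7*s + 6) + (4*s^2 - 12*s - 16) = 5*s^2 - 5*s - 10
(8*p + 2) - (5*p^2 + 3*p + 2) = -5*p^2 + 5*p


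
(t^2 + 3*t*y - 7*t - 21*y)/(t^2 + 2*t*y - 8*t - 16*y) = (t^2 + 3*t*y - 7*t - 21*y)/(t^2 + 2*t*y - 8*t - 16*y)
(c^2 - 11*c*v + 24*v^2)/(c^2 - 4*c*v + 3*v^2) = (-c + 8*v)/(-c + v)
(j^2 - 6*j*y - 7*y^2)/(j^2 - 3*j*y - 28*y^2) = (j + y)/(j + 4*y)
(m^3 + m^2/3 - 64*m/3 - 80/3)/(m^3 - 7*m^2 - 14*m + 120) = (m + 4/3)/(m - 6)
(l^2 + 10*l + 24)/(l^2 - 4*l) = (l^2 + 10*l + 24)/(l*(l - 4))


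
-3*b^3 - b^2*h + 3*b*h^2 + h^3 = (-b + h)*(b + h)*(3*b + h)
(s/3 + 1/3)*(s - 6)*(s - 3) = s^3/3 - 8*s^2/3 + 3*s + 6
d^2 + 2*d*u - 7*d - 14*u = (d - 7)*(d + 2*u)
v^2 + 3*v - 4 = (v - 1)*(v + 4)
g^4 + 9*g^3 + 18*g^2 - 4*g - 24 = (g - 1)*(g + 2)^2*(g + 6)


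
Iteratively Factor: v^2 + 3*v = (v)*(v + 3)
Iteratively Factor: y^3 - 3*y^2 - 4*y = (y - 4)*(y^2 + y) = y*(y - 4)*(y + 1)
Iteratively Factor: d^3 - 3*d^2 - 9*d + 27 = (d - 3)*(d^2 - 9) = (d - 3)*(d + 3)*(d - 3)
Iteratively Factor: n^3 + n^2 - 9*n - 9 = (n + 1)*(n^2 - 9) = (n + 1)*(n + 3)*(n - 3)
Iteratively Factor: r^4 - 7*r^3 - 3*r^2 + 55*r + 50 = (r + 1)*(r^3 - 8*r^2 + 5*r + 50) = (r - 5)*(r + 1)*(r^2 - 3*r - 10) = (r - 5)*(r + 1)*(r + 2)*(r - 5)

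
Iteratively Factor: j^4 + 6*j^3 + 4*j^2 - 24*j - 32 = (j + 2)*(j^3 + 4*j^2 - 4*j - 16) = (j + 2)*(j + 4)*(j^2 - 4) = (j - 2)*(j + 2)*(j + 4)*(j + 2)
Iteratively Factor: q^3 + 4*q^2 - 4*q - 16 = (q + 4)*(q^2 - 4) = (q - 2)*(q + 4)*(q + 2)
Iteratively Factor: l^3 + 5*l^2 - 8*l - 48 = (l - 3)*(l^2 + 8*l + 16) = (l - 3)*(l + 4)*(l + 4)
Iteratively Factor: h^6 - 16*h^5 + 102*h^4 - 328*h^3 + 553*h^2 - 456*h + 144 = (h - 4)*(h^5 - 12*h^4 + 54*h^3 - 112*h^2 + 105*h - 36) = (h - 4)*(h - 1)*(h^4 - 11*h^3 + 43*h^2 - 69*h + 36) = (h - 4)^2*(h - 1)*(h^3 - 7*h^2 + 15*h - 9) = (h - 4)^2*(h - 1)^2*(h^2 - 6*h + 9) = (h - 4)^2*(h - 3)*(h - 1)^2*(h - 3)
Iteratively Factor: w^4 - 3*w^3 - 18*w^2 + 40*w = (w + 4)*(w^3 - 7*w^2 + 10*w) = w*(w + 4)*(w^2 - 7*w + 10) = w*(w - 5)*(w + 4)*(w - 2)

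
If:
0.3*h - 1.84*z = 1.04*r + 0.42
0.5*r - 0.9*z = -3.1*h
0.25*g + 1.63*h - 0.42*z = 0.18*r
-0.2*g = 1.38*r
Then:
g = 0.04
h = -0.07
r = -0.01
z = -0.24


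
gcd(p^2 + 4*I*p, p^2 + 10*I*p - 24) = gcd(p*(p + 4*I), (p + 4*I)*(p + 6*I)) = p + 4*I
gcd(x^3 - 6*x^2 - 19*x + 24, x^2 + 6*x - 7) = x - 1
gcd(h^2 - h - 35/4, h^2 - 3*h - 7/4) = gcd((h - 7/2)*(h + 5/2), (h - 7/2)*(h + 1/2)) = h - 7/2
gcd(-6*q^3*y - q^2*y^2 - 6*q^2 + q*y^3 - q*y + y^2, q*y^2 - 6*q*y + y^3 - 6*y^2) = 1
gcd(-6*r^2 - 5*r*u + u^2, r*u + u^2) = r + u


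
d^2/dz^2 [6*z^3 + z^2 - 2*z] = 36*z + 2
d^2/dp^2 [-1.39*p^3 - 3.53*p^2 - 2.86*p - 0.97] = -8.34*p - 7.06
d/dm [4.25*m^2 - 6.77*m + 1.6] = 8.5*m - 6.77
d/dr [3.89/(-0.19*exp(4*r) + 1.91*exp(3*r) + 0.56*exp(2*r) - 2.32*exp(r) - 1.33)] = (2.9564*exp(3*r) - 22.2897*exp(2*r) - 4.3568*exp(r) + 9.0248)*exp(r)/(0.19*exp(4*r) - 1.91*exp(3*r) - 0.56*exp(2*r) + 2.32*exp(r) + 1.33)^2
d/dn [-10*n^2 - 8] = -20*n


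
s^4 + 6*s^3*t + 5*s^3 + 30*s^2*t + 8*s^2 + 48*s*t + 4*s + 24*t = (s + 1)*(s + 2)^2*(s + 6*t)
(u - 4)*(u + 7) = u^2 + 3*u - 28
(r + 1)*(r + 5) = r^2 + 6*r + 5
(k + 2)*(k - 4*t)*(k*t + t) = k^3*t - 4*k^2*t^2 + 3*k^2*t - 12*k*t^2 + 2*k*t - 8*t^2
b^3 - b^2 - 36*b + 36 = (b - 6)*(b - 1)*(b + 6)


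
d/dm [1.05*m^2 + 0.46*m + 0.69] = 2.1*m + 0.46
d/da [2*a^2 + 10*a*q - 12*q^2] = 4*a + 10*q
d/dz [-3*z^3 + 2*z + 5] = 2 - 9*z^2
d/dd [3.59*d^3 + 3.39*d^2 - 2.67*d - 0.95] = 10.77*d^2 + 6.78*d - 2.67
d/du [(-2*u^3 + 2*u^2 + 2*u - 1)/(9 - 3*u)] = (4*u^3 - 20*u^2 + 12*u + 5)/(3*(u^2 - 6*u + 9))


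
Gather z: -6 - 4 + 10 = 0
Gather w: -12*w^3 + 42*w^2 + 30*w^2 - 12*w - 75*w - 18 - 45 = -12*w^3 + 72*w^2 - 87*w - 63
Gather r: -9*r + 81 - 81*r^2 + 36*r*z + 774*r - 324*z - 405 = -81*r^2 + r*(36*z + 765) - 324*z - 324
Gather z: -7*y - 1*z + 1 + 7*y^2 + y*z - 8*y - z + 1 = 7*y^2 - 15*y + z*(y - 2) + 2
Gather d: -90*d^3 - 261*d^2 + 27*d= -90*d^3 - 261*d^2 + 27*d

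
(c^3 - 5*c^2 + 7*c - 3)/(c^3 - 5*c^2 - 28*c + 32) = (c^2 - 4*c + 3)/(c^2 - 4*c - 32)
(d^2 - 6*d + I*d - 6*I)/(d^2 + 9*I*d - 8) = (d - 6)/(d + 8*I)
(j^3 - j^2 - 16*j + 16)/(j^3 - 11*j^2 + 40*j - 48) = (j^2 + 3*j - 4)/(j^2 - 7*j + 12)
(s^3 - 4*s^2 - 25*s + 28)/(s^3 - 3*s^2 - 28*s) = (s - 1)/s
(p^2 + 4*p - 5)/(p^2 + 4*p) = (p^2 + 4*p - 5)/(p*(p + 4))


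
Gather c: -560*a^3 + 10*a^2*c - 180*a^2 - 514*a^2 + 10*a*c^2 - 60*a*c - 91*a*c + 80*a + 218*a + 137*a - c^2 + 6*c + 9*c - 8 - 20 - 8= -560*a^3 - 694*a^2 + 435*a + c^2*(10*a - 1) + c*(10*a^2 - 151*a + 15) - 36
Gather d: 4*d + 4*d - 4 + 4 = 8*d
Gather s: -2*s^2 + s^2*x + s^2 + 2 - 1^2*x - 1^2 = s^2*(x - 1) - x + 1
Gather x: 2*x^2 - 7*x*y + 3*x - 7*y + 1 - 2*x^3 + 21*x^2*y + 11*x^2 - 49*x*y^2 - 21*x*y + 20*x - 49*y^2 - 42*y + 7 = -2*x^3 + x^2*(21*y + 13) + x*(-49*y^2 - 28*y + 23) - 49*y^2 - 49*y + 8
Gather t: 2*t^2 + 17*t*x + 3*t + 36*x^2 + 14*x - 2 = 2*t^2 + t*(17*x + 3) + 36*x^2 + 14*x - 2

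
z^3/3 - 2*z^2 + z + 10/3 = (z/3 + 1/3)*(z - 5)*(z - 2)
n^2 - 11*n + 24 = (n - 8)*(n - 3)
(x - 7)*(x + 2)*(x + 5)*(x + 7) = x^4 + 7*x^3 - 39*x^2 - 343*x - 490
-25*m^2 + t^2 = (-5*m + t)*(5*m + t)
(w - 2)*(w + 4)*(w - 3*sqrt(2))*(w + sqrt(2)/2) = w^4 - 5*sqrt(2)*w^3/2 + 2*w^3 - 11*w^2 - 5*sqrt(2)*w^2 - 6*w + 20*sqrt(2)*w + 24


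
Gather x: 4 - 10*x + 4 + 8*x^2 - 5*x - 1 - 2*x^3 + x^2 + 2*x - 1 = -2*x^3 + 9*x^2 - 13*x + 6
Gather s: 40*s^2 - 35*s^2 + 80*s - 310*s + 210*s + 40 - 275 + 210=5*s^2 - 20*s - 25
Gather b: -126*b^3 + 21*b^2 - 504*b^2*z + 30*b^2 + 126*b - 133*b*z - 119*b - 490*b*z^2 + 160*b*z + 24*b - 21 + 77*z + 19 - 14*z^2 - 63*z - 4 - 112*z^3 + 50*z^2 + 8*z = -126*b^3 + b^2*(51 - 504*z) + b*(-490*z^2 + 27*z + 31) - 112*z^3 + 36*z^2 + 22*z - 6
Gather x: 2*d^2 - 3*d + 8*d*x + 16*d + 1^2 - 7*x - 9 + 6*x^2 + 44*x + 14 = 2*d^2 + 13*d + 6*x^2 + x*(8*d + 37) + 6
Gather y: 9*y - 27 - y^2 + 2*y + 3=-y^2 + 11*y - 24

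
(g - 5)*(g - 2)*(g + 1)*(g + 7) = g^4 + g^3 - 39*g^2 + 31*g + 70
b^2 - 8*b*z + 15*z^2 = (b - 5*z)*(b - 3*z)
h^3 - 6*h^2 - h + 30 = (h - 5)*(h - 3)*(h + 2)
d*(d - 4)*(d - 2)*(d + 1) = d^4 - 5*d^3 + 2*d^2 + 8*d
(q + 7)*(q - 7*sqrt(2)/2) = q^2 - 7*sqrt(2)*q/2 + 7*q - 49*sqrt(2)/2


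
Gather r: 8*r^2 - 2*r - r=8*r^2 - 3*r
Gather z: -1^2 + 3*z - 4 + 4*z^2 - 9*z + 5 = 4*z^2 - 6*z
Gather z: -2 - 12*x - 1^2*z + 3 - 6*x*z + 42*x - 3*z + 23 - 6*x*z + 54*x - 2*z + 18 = 84*x + z*(-12*x - 6) + 42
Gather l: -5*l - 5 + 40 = 35 - 5*l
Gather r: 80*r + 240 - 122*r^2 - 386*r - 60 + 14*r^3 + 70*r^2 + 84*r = 14*r^3 - 52*r^2 - 222*r + 180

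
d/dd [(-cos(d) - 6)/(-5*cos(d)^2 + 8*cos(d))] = (5*sin(d) - 48*sin(d)/cos(d)^2 + 60*tan(d))/(5*cos(d) - 8)^2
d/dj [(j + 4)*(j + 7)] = 2*j + 11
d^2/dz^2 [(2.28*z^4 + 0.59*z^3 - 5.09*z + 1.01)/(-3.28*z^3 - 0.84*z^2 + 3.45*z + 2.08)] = (-5.6843418860808e-14*z^8 - 51.56736*z^6 + 234.817104*z^5 - 233.475096*z^4 - 200.03127*z^3 + 337.237872*z^2 + 14.262168*z - 100.624074)/(35.287552*z^9 + 27.111168*z^8 - 104.406336*z^7 - 123.572352*z^6 + 75.432744*z^5 + 166.815036*z^4 + 37.675191*z^3 - 63.369072*z^2 - 44.77824*z - 8.998912)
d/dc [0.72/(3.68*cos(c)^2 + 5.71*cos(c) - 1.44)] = (5.2992*cos(c) + 4.1112)*sin(c)/(3.68*cos(c)^2 + 5.71*cos(c) - 1.44)^2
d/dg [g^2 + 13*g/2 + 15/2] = 2*g + 13/2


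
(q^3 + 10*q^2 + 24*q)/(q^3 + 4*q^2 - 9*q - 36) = q*(q + 6)/(q^2 - 9)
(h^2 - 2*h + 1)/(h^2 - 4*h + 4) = (h^2 - 2*h + 1)/(h^2 - 4*h + 4)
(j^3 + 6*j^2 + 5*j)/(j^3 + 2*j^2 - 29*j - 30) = j*(j + 5)/(j^2 + j - 30)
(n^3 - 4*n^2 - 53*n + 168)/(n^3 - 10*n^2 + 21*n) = (n^2 - n - 56)/(n*(n - 7))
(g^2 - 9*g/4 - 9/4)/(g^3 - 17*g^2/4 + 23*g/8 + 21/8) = 2*(4*g + 3)/(8*g^2 - 10*g - 7)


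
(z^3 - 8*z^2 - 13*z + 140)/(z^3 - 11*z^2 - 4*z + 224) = (z - 5)/(z - 8)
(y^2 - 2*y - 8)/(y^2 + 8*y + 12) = (y - 4)/(y + 6)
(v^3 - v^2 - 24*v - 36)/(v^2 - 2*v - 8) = (v^2 - 3*v - 18)/(v - 4)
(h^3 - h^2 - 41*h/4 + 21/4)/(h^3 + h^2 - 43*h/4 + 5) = (2*h^2 - h - 21)/(2*h^2 + 3*h - 20)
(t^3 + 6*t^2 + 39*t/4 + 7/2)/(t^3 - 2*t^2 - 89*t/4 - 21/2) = (t + 2)/(t - 6)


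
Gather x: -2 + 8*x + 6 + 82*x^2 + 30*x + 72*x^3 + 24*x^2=72*x^3 + 106*x^2 + 38*x + 4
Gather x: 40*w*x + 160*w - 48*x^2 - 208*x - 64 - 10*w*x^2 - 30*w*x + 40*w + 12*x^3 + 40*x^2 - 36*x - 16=200*w + 12*x^3 + x^2*(-10*w - 8) + x*(10*w - 244) - 80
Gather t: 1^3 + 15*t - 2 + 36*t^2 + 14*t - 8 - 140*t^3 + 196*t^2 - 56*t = -140*t^3 + 232*t^2 - 27*t - 9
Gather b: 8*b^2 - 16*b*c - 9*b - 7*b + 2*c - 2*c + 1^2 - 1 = 8*b^2 + b*(-16*c - 16)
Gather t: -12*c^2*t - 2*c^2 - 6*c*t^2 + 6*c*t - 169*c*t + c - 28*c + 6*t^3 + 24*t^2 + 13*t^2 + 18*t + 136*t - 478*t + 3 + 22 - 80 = -2*c^2 - 27*c + 6*t^3 + t^2*(37 - 6*c) + t*(-12*c^2 - 163*c - 324) - 55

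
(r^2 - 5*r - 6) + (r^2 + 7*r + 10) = 2*r^2 + 2*r + 4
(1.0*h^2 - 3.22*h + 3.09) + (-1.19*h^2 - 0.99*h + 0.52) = -0.19*h^2 - 4.21*h + 3.61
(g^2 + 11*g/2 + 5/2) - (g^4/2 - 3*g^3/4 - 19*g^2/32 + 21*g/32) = -g^4/2 + 3*g^3/4 + 51*g^2/32 + 155*g/32 + 5/2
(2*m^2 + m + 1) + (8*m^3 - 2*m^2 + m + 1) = 8*m^3 + 2*m + 2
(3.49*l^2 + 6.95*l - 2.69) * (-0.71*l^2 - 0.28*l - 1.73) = -2.4779*l^4 - 5.9117*l^3 - 6.0738*l^2 - 11.2703*l + 4.6537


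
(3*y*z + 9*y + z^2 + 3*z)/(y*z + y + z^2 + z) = (3*y*z + 9*y + z^2 + 3*z)/(y*z + y + z^2 + z)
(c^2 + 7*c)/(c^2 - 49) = c/(c - 7)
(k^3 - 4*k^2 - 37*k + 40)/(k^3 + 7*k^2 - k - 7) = (k^2 - 3*k - 40)/(k^2 + 8*k + 7)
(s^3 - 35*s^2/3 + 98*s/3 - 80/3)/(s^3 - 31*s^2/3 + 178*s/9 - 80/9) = 3*(s - 2)/(3*s - 2)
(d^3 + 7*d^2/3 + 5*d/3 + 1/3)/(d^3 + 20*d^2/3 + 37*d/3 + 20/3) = (3*d^2 + 4*d + 1)/(3*d^2 + 17*d + 20)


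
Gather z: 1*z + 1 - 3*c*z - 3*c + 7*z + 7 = -3*c + z*(8 - 3*c) + 8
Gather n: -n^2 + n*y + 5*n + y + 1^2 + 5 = -n^2 + n*(y + 5) + y + 6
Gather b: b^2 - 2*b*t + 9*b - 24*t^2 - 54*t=b^2 + b*(9 - 2*t) - 24*t^2 - 54*t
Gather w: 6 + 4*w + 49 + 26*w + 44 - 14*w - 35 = 16*w + 64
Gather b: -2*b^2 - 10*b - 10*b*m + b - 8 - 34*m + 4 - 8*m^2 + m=-2*b^2 + b*(-10*m - 9) - 8*m^2 - 33*m - 4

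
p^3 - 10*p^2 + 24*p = p*(p - 6)*(p - 4)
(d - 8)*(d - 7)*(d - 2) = d^3 - 17*d^2 + 86*d - 112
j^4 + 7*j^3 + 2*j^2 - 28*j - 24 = (j - 2)*(j + 1)*(j + 2)*(j + 6)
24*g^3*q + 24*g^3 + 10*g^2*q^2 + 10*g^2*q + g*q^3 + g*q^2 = (4*g + q)*(6*g + q)*(g*q + g)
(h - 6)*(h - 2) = h^2 - 8*h + 12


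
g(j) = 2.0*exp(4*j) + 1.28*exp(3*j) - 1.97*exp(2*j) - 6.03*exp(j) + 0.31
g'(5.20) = 8660782541.69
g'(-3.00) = -0.31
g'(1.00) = 468.41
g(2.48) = 42492.90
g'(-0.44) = -3.12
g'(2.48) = 168568.66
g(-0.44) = -3.70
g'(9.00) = 34491895183416300.00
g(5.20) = 2167068541.36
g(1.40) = 569.67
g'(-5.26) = -0.03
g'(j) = 8.0*exp(4*j) + 3.84*exp(3*j) - 3.94*exp(2*j) - 6.03*exp(j)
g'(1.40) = 2330.24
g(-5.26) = 0.28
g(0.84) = 49.26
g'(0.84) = 242.93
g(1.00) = 104.27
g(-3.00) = 0.01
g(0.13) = -3.86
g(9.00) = 8623143986579360.00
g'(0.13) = 7.15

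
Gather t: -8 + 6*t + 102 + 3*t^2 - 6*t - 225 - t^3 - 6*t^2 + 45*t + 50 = -t^3 - 3*t^2 + 45*t - 81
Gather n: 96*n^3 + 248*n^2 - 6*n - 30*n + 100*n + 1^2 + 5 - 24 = 96*n^3 + 248*n^2 + 64*n - 18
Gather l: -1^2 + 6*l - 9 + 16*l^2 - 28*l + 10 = 16*l^2 - 22*l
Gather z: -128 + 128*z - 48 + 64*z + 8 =192*z - 168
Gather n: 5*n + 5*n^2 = 5*n^2 + 5*n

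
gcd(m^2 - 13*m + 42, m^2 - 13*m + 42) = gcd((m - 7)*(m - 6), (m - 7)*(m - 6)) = m^2 - 13*m + 42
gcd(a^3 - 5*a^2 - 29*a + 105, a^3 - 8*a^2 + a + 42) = a^2 - 10*a + 21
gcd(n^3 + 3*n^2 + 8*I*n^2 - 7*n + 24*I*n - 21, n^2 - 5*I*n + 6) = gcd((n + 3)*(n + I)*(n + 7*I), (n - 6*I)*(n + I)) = n + I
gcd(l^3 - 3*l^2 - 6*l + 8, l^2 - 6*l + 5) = l - 1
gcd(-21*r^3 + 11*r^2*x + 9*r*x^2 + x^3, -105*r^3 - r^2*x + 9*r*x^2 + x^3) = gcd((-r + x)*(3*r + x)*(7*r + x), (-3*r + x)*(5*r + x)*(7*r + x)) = 7*r + x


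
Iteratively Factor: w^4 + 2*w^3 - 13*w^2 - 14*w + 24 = (w - 1)*(w^3 + 3*w^2 - 10*w - 24) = (w - 1)*(w + 4)*(w^2 - w - 6) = (w - 3)*(w - 1)*(w + 4)*(w + 2)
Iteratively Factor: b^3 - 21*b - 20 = (b + 1)*(b^2 - b - 20) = (b + 1)*(b + 4)*(b - 5)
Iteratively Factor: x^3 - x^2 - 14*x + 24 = (x - 3)*(x^2 + 2*x - 8) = (x - 3)*(x - 2)*(x + 4)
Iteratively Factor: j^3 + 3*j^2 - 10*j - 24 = (j - 3)*(j^2 + 6*j + 8) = (j - 3)*(j + 2)*(j + 4)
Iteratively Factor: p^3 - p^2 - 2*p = (p)*(p^2 - p - 2) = p*(p - 2)*(p + 1)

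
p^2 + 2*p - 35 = (p - 5)*(p + 7)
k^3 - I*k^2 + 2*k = k*(k - 2*I)*(k + I)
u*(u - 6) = u^2 - 6*u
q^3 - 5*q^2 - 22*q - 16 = (q - 8)*(q + 1)*(q + 2)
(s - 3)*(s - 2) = s^2 - 5*s + 6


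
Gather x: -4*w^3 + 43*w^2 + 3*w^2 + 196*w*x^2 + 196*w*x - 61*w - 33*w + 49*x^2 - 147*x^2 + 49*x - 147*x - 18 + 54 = -4*w^3 + 46*w^2 - 94*w + x^2*(196*w - 98) + x*(196*w - 98) + 36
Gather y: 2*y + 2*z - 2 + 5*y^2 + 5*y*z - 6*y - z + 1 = 5*y^2 + y*(5*z - 4) + z - 1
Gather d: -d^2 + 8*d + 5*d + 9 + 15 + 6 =-d^2 + 13*d + 30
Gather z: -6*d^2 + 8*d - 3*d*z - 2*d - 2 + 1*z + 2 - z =-6*d^2 - 3*d*z + 6*d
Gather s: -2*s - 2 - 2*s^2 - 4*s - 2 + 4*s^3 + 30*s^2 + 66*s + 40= 4*s^3 + 28*s^2 + 60*s + 36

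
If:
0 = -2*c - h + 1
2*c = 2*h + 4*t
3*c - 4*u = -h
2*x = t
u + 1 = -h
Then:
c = 9/7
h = -11/7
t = 10/7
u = 4/7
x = 5/7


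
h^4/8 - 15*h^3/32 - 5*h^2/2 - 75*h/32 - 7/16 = (h/4 + 1/4)*(h/2 + 1)*(h - 7)*(h + 1/4)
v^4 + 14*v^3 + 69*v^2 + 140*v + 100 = (v + 2)^2*(v + 5)^2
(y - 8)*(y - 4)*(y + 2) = y^3 - 10*y^2 + 8*y + 64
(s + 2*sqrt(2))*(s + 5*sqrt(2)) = s^2 + 7*sqrt(2)*s + 20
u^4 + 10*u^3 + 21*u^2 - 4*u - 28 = (u - 1)*(u + 2)^2*(u + 7)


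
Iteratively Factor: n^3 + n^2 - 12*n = (n + 4)*(n^2 - 3*n) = (n - 3)*(n + 4)*(n)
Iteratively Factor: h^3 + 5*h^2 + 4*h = (h + 1)*(h^2 + 4*h) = (h + 1)*(h + 4)*(h)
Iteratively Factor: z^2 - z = (z)*(z - 1)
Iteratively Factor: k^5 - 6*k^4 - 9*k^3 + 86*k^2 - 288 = (k - 3)*(k^4 - 3*k^3 - 18*k^2 + 32*k + 96) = (k - 4)*(k - 3)*(k^3 + k^2 - 14*k - 24) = (k - 4)*(k - 3)*(k + 3)*(k^2 - 2*k - 8) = (k - 4)*(k - 3)*(k + 2)*(k + 3)*(k - 4)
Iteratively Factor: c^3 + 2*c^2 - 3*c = (c - 1)*(c^2 + 3*c) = (c - 1)*(c + 3)*(c)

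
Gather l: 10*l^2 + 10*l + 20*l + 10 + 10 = 10*l^2 + 30*l + 20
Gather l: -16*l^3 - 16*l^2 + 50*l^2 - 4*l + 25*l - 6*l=-16*l^3 + 34*l^2 + 15*l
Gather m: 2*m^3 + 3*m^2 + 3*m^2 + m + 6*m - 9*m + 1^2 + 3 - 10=2*m^3 + 6*m^2 - 2*m - 6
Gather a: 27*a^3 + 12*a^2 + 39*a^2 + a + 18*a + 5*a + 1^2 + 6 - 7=27*a^3 + 51*a^2 + 24*a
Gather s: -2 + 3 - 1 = 0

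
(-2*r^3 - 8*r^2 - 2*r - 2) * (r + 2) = -2*r^4 - 12*r^3 - 18*r^2 - 6*r - 4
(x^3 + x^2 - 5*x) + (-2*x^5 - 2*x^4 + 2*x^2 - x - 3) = -2*x^5 - 2*x^4 + x^3 + 3*x^2 - 6*x - 3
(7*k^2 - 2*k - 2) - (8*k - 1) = 7*k^2 - 10*k - 1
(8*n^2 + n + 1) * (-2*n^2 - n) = -16*n^4 - 10*n^3 - 3*n^2 - n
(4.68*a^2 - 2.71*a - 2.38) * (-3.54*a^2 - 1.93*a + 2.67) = -16.5672*a^4 + 0.561000000000002*a^3 + 26.1511*a^2 - 2.6423*a - 6.3546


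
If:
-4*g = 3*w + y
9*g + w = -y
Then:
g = -2*y/23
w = -5*y/23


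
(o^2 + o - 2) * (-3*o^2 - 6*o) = -3*o^4 - 9*o^3 + 12*o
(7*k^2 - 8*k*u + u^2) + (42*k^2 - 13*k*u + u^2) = 49*k^2 - 21*k*u + 2*u^2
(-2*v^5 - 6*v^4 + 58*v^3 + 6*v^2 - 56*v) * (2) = -4*v^5 - 12*v^4 + 116*v^3 + 12*v^2 - 112*v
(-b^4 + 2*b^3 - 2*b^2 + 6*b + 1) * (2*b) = -2*b^5 + 4*b^4 - 4*b^3 + 12*b^2 + 2*b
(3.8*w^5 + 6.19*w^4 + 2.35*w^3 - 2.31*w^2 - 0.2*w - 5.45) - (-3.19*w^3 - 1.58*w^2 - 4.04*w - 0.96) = 3.8*w^5 + 6.19*w^4 + 5.54*w^3 - 0.73*w^2 + 3.84*w - 4.49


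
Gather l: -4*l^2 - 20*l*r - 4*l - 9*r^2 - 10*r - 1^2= -4*l^2 + l*(-20*r - 4) - 9*r^2 - 10*r - 1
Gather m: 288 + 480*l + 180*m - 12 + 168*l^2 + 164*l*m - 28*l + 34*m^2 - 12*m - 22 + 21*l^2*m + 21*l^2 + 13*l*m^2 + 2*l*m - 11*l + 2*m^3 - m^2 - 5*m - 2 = 189*l^2 + 441*l + 2*m^3 + m^2*(13*l + 33) + m*(21*l^2 + 166*l + 163) + 252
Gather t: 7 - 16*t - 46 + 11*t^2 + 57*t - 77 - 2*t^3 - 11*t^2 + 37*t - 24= -2*t^3 + 78*t - 140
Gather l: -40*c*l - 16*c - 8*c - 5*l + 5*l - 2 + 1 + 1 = -40*c*l - 24*c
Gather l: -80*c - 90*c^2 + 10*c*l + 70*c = -90*c^2 + 10*c*l - 10*c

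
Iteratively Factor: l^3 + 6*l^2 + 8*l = (l)*(l^2 + 6*l + 8) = l*(l + 2)*(l + 4)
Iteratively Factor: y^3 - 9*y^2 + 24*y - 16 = (y - 1)*(y^2 - 8*y + 16) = (y - 4)*(y - 1)*(y - 4)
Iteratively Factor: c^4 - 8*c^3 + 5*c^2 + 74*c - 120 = (c + 3)*(c^3 - 11*c^2 + 38*c - 40) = (c - 5)*(c + 3)*(c^2 - 6*c + 8) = (c - 5)*(c - 2)*(c + 3)*(c - 4)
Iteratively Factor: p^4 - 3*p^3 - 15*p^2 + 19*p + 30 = (p + 3)*(p^3 - 6*p^2 + 3*p + 10) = (p - 2)*(p + 3)*(p^2 - 4*p - 5) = (p - 2)*(p + 1)*(p + 3)*(p - 5)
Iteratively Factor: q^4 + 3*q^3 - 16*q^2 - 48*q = (q + 3)*(q^3 - 16*q) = (q - 4)*(q + 3)*(q^2 + 4*q) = (q - 4)*(q + 3)*(q + 4)*(q)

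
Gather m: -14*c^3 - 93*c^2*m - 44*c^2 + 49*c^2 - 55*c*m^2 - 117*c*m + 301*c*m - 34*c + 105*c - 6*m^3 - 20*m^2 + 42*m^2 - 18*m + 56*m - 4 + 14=-14*c^3 + 5*c^2 + 71*c - 6*m^3 + m^2*(22 - 55*c) + m*(-93*c^2 + 184*c + 38) + 10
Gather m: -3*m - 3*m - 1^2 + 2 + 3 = 4 - 6*m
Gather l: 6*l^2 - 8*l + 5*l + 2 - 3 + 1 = 6*l^2 - 3*l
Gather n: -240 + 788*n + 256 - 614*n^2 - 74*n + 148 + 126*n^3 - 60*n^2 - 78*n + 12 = 126*n^3 - 674*n^2 + 636*n + 176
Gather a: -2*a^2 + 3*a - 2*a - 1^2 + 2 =-2*a^2 + a + 1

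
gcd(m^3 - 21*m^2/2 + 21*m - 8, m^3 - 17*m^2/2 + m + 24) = m^2 - 10*m + 16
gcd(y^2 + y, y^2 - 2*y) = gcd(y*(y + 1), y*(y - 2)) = y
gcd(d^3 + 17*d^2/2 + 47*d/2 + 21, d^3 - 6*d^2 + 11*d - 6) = 1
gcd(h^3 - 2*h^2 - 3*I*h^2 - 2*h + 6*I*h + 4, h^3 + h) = h - I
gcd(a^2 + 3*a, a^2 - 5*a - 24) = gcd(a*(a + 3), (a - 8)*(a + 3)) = a + 3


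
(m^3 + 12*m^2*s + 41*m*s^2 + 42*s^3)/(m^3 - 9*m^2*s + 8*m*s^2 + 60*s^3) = (m^2 + 10*m*s + 21*s^2)/(m^2 - 11*m*s + 30*s^2)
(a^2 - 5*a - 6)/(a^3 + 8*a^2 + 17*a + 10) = (a - 6)/(a^2 + 7*a + 10)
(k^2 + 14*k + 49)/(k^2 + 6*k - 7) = (k + 7)/(k - 1)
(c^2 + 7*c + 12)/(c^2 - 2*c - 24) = (c + 3)/(c - 6)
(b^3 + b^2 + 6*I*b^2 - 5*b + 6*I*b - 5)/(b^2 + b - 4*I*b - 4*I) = (b^2 + 6*I*b - 5)/(b - 4*I)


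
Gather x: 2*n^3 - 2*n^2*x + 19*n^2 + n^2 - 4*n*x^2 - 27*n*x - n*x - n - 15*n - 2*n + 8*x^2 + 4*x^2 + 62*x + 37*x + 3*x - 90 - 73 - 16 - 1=2*n^3 + 20*n^2 - 18*n + x^2*(12 - 4*n) + x*(-2*n^2 - 28*n + 102) - 180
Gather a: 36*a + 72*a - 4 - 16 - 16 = 108*a - 36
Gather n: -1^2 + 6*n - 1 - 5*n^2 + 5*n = -5*n^2 + 11*n - 2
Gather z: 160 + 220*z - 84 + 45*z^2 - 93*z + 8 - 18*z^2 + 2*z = 27*z^2 + 129*z + 84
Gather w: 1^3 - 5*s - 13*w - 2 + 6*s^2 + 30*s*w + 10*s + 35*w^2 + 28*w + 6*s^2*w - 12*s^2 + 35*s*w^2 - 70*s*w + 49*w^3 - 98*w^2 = -6*s^2 + 5*s + 49*w^3 + w^2*(35*s - 63) + w*(6*s^2 - 40*s + 15) - 1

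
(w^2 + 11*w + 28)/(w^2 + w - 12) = (w + 7)/(w - 3)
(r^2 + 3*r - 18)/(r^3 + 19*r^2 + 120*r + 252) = (r - 3)/(r^2 + 13*r + 42)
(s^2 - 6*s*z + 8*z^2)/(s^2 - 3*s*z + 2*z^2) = (-s + 4*z)/(-s + z)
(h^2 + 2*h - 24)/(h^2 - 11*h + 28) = (h + 6)/(h - 7)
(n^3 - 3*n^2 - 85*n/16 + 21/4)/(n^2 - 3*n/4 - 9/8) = (-16*n^3 + 48*n^2 + 85*n - 84)/(2*(-8*n^2 + 6*n + 9))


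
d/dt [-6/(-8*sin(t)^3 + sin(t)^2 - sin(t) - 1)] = 6*(-24*sin(t)^2 + 2*sin(t) - 1)*cos(t)/(8*sin(t)^3 - sin(t)^2 + sin(t) + 1)^2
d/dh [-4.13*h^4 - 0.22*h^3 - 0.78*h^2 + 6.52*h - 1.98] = -16.52*h^3 - 0.66*h^2 - 1.56*h + 6.52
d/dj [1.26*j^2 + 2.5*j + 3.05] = 2.52*j + 2.5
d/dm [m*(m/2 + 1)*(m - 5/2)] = 3*m^2/2 - m/2 - 5/2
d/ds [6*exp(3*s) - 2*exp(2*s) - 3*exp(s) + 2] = (18*exp(2*s) - 4*exp(s) - 3)*exp(s)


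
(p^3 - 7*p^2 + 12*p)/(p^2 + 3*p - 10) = p*(p^2 - 7*p + 12)/(p^2 + 3*p - 10)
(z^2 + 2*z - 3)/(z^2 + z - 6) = (z - 1)/(z - 2)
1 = 1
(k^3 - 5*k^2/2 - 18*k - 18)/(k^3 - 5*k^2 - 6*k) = (k^2 + 7*k/2 + 3)/(k*(k + 1))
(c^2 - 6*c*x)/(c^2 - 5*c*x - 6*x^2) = c/(c + x)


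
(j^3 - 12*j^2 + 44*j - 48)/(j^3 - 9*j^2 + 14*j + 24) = (j - 2)/(j + 1)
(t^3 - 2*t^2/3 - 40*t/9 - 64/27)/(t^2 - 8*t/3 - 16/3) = (t^2 - 2*t - 16/9)/(t - 4)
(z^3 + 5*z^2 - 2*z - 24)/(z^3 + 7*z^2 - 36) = (z + 4)/(z + 6)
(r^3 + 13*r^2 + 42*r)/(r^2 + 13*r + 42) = r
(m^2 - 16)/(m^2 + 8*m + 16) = (m - 4)/(m + 4)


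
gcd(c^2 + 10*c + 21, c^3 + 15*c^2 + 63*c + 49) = c + 7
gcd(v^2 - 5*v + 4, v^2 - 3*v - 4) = v - 4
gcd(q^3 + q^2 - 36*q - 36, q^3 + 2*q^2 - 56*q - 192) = q + 6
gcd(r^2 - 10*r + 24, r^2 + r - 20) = r - 4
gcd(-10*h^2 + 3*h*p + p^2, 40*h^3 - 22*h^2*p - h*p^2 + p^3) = -10*h^2 + 3*h*p + p^2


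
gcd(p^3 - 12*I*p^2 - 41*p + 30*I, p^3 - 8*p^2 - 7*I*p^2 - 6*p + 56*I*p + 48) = p^2 - 7*I*p - 6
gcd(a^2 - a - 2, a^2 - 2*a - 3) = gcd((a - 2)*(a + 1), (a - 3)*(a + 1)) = a + 1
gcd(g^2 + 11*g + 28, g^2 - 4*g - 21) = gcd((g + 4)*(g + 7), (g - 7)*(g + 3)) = 1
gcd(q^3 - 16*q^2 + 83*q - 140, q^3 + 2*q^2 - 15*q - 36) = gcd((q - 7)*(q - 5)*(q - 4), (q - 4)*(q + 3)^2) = q - 4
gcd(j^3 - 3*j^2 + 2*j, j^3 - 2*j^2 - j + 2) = j^2 - 3*j + 2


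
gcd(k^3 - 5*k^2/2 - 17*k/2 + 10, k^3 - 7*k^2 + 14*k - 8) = k^2 - 5*k + 4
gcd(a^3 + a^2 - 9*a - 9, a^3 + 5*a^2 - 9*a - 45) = a^2 - 9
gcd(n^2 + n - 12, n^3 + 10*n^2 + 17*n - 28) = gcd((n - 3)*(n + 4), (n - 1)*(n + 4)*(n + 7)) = n + 4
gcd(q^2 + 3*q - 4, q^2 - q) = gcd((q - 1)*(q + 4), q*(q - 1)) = q - 1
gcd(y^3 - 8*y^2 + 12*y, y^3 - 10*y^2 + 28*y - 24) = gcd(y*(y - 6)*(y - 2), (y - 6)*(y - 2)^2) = y^2 - 8*y + 12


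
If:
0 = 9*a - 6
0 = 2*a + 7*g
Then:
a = 2/3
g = -4/21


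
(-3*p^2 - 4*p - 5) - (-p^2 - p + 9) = -2*p^2 - 3*p - 14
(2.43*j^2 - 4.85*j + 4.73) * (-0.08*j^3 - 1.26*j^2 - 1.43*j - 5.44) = -0.1944*j^5 - 2.6738*j^4 + 2.2577*j^3 - 12.2435*j^2 + 19.6201*j - 25.7312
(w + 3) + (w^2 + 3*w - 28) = w^2 + 4*w - 25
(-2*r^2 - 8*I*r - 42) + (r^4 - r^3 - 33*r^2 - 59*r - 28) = r^4 - r^3 - 35*r^2 - 59*r - 8*I*r - 70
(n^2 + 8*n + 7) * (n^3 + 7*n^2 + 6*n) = n^5 + 15*n^4 + 69*n^3 + 97*n^2 + 42*n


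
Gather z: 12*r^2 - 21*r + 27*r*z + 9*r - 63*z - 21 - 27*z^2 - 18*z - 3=12*r^2 - 12*r - 27*z^2 + z*(27*r - 81) - 24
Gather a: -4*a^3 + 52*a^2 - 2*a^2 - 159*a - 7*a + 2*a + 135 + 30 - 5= -4*a^3 + 50*a^2 - 164*a + 160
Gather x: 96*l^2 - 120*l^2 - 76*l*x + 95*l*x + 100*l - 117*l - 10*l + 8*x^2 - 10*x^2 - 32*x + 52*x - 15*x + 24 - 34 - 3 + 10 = -24*l^2 - 27*l - 2*x^2 + x*(19*l + 5) - 3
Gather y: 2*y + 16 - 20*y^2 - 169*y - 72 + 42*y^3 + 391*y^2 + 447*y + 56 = 42*y^3 + 371*y^2 + 280*y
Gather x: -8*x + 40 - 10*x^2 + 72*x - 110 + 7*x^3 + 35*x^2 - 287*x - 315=7*x^3 + 25*x^2 - 223*x - 385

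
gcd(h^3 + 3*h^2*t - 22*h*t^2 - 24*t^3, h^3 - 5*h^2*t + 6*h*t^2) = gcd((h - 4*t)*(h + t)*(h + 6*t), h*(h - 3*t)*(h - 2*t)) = 1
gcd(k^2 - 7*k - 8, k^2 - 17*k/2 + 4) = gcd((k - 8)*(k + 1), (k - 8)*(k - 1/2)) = k - 8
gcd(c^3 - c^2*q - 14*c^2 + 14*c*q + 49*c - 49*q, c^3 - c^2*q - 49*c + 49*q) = -c^2 + c*q + 7*c - 7*q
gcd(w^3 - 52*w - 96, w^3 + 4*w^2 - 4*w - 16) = w + 2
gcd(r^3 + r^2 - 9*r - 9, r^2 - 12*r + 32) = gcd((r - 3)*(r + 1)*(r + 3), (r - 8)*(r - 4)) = 1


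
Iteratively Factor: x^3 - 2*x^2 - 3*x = (x)*(x^2 - 2*x - 3) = x*(x - 3)*(x + 1)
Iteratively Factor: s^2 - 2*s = (s)*(s - 2)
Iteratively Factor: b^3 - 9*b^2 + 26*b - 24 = (b - 3)*(b^2 - 6*b + 8) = (b - 4)*(b - 3)*(b - 2)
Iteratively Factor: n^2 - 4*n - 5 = (n + 1)*(n - 5)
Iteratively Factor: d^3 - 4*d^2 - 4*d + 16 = (d - 2)*(d^2 - 2*d - 8) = (d - 4)*(d - 2)*(d + 2)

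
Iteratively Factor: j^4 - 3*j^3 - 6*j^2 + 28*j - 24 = (j + 3)*(j^3 - 6*j^2 + 12*j - 8) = (j - 2)*(j + 3)*(j^2 - 4*j + 4) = (j - 2)^2*(j + 3)*(j - 2)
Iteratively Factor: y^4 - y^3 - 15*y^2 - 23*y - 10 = (y + 1)*(y^3 - 2*y^2 - 13*y - 10) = (y - 5)*(y + 1)*(y^2 + 3*y + 2) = (y - 5)*(y + 1)*(y + 2)*(y + 1)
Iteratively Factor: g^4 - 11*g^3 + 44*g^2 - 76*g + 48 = (g - 2)*(g^3 - 9*g^2 + 26*g - 24) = (g - 2)^2*(g^2 - 7*g + 12) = (g - 3)*(g - 2)^2*(g - 4)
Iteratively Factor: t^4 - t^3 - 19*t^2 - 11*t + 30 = (t - 5)*(t^3 + 4*t^2 + t - 6) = (t - 5)*(t - 1)*(t^2 + 5*t + 6) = (t - 5)*(t - 1)*(t + 3)*(t + 2)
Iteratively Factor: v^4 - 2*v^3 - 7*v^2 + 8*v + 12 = (v - 2)*(v^3 - 7*v - 6) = (v - 2)*(v + 2)*(v^2 - 2*v - 3) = (v - 2)*(v + 1)*(v + 2)*(v - 3)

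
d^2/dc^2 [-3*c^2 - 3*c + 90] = -6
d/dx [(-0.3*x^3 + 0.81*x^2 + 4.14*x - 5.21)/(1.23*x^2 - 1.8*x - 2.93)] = (-0.369*x^4 + 1.08*x^3 - 3.9132*x^2 + 8.07*x - 21.5082)/(1.5129*x^4 - 4.428*x^3 - 3.9678*x^2 + 10.548*x + 8.5849)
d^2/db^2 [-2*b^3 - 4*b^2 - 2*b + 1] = -12*b - 8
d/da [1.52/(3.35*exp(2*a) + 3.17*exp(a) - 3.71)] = (-10.184*exp(a) - 4.8184)*exp(a)/(3.35*exp(2*a) + 3.17*exp(a) - 3.71)^2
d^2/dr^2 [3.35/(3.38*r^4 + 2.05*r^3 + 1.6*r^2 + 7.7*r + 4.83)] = (-(135.876*r^2 + 41.205*r + 10.72)*(3.38*r^4 + 2.05*r^3 + 1.6*r^2 + 7.7*r + 4.83) + 3.35*(13.52*r^3 + 6.15*r^2 + 3.2*r + 7.7)*(27.04*r^3 + 12.3*r^2 + 6.4*r + 15.4))/(3.38*r^4 + 2.05*r^3 + 1.6*r^2 + 7.7*r + 4.83)^3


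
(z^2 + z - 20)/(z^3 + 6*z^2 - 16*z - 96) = (z + 5)/(z^2 + 10*z + 24)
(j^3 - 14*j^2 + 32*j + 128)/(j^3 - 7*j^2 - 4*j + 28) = (j^2 - 16*j + 64)/(j^2 - 9*j + 14)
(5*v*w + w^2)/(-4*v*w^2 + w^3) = (-5*v - w)/(w*(4*v - w))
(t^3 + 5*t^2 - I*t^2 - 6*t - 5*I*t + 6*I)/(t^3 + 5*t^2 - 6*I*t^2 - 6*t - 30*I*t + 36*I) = (t - I)/(t - 6*I)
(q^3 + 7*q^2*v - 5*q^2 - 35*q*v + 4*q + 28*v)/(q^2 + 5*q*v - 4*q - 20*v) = (q^2 + 7*q*v - q - 7*v)/(q + 5*v)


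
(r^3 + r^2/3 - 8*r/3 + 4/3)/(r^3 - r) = (3*r^2 + 4*r - 4)/(3*r*(r + 1))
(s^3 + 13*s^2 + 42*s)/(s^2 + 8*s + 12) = s*(s + 7)/(s + 2)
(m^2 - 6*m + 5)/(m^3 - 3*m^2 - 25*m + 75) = (m - 1)/(m^2 + 2*m - 15)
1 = 1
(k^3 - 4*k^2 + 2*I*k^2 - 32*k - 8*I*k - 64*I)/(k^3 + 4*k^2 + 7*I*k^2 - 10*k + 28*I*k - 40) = (k - 8)/(k + 5*I)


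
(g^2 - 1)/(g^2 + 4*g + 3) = (g - 1)/(g + 3)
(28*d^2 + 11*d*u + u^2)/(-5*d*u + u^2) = (28*d^2 + 11*d*u + u^2)/(u*(-5*d + u))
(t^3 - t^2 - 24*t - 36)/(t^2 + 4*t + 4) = (t^2 - 3*t - 18)/(t + 2)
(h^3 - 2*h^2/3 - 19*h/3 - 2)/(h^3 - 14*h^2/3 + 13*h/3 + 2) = (h + 2)/(h - 2)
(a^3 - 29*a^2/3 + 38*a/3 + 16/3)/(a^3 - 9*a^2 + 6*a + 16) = (a + 1/3)/(a + 1)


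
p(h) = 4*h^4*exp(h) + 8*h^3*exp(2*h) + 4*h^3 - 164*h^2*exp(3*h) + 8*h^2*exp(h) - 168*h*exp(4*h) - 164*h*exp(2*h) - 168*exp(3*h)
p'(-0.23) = -290.69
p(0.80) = -6918.52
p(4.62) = -86194271741.01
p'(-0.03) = -728.77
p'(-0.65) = -36.52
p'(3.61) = -5253088652.85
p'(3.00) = -403578320.44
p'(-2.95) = 101.07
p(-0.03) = -144.57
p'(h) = 4*h^4*exp(h) + 16*h^3*exp(2*h) + 16*h^3*exp(h) - 492*h^2*exp(3*h) + 24*h^2*exp(2*h) + 8*h^2*exp(h) + 12*h^2 - 672*h*exp(4*h) - 328*h*exp(3*h) - 328*h*exp(2*h) + 16*h*exp(h) - 168*exp(4*h) - 504*exp(3*h) - 164*exp(2*h)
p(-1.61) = -2.27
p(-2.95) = -82.65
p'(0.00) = -836.00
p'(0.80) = -31155.17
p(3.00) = -95453169.33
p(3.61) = -1249188476.21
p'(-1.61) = 27.96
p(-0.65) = 3.84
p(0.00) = -168.00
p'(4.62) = -360350221822.46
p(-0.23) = -49.17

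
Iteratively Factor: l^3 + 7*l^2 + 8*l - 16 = (l + 4)*(l^2 + 3*l - 4) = (l - 1)*(l + 4)*(l + 4)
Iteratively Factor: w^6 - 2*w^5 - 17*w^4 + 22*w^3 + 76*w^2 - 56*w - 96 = (w - 2)*(w^5 - 17*w^3 - 12*w^2 + 52*w + 48) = (w - 2)*(w + 2)*(w^4 - 2*w^3 - 13*w^2 + 14*w + 24) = (w - 2)^2*(w + 2)*(w^3 - 13*w - 12) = (w - 2)^2*(w + 1)*(w + 2)*(w^2 - w - 12) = (w - 4)*(w - 2)^2*(w + 1)*(w + 2)*(w + 3)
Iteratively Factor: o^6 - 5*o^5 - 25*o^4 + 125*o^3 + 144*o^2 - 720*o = (o - 4)*(o^5 - o^4 - 29*o^3 + 9*o^2 + 180*o) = o*(o - 4)*(o^4 - o^3 - 29*o^2 + 9*o + 180) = o*(o - 4)*(o + 4)*(o^3 - 5*o^2 - 9*o + 45) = o*(o - 4)*(o - 3)*(o + 4)*(o^2 - 2*o - 15) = o*(o - 5)*(o - 4)*(o - 3)*(o + 4)*(o + 3)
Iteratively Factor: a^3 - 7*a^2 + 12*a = (a - 4)*(a^2 - 3*a) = a*(a - 4)*(a - 3)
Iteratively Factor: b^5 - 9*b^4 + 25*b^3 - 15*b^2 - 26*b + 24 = (b - 2)*(b^4 - 7*b^3 + 11*b^2 + 7*b - 12) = (b - 2)*(b - 1)*(b^3 - 6*b^2 + 5*b + 12) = (b - 2)*(b - 1)*(b + 1)*(b^2 - 7*b + 12) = (b - 3)*(b - 2)*(b - 1)*(b + 1)*(b - 4)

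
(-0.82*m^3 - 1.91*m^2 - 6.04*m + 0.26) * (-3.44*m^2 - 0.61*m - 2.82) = 2.8208*m^5 + 7.0706*m^4 + 24.2551*m^3 + 8.1762*m^2 + 16.8742*m - 0.7332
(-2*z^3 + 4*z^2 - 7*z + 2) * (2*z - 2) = -4*z^4 + 12*z^3 - 22*z^2 + 18*z - 4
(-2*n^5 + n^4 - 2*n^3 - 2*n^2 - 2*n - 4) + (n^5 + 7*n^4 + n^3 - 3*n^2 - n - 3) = -n^5 + 8*n^4 - n^3 - 5*n^2 - 3*n - 7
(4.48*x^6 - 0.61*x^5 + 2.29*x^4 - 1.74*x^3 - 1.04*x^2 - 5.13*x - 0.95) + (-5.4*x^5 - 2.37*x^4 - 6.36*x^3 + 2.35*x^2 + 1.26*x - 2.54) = 4.48*x^6 - 6.01*x^5 - 0.0800000000000001*x^4 - 8.1*x^3 + 1.31*x^2 - 3.87*x - 3.49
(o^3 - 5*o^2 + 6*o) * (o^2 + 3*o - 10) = o^5 - 2*o^4 - 19*o^3 + 68*o^2 - 60*o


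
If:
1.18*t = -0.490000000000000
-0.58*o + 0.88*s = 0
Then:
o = 1.51724137931034*s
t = -0.42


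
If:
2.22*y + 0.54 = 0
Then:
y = -0.24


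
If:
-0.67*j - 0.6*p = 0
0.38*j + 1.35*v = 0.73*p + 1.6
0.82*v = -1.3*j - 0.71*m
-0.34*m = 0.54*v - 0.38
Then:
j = -0.27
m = -1.15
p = 0.30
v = 1.43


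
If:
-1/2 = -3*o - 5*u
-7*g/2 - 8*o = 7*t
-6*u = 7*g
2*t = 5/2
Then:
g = -363/686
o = -169/196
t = 5/4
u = 121/196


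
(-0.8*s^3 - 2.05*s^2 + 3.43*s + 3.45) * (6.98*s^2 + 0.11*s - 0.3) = -5.584*s^5 - 14.397*s^4 + 23.9559*s^3 + 25.0733*s^2 - 0.6495*s - 1.035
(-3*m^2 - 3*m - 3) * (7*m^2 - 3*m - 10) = -21*m^4 - 12*m^3 + 18*m^2 + 39*m + 30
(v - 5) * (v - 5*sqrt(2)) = v^2 - 5*sqrt(2)*v - 5*v + 25*sqrt(2)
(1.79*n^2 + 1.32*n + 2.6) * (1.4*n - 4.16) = 2.506*n^3 - 5.5984*n^2 - 1.8512*n - 10.816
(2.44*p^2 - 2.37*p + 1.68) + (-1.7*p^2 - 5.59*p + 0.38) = 0.74*p^2 - 7.96*p + 2.06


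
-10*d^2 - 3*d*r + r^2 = (-5*d + r)*(2*d + r)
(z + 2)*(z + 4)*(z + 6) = z^3 + 12*z^2 + 44*z + 48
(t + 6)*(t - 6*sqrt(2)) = t^2 - 6*sqrt(2)*t + 6*t - 36*sqrt(2)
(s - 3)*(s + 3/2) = s^2 - 3*s/2 - 9/2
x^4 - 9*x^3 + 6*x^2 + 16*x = x*(x - 8)*(x - 2)*(x + 1)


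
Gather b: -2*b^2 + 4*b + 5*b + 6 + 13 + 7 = -2*b^2 + 9*b + 26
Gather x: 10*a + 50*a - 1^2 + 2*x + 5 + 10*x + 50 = 60*a + 12*x + 54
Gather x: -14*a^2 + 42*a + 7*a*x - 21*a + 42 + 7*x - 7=-14*a^2 + 21*a + x*(7*a + 7) + 35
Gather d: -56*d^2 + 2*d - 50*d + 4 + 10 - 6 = -56*d^2 - 48*d + 8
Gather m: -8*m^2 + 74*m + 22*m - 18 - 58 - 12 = -8*m^2 + 96*m - 88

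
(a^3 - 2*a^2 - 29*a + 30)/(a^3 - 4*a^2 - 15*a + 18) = (a + 5)/(a + 3)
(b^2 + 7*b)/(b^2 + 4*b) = (b + 7)/(b + 4)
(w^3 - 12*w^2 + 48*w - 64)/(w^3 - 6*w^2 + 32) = (w - 4)/(w + 2)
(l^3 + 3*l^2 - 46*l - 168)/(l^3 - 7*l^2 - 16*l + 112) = (l + 6)/(l - 4)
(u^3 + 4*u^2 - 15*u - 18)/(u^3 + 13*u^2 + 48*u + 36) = (u - 3)/(u + 6)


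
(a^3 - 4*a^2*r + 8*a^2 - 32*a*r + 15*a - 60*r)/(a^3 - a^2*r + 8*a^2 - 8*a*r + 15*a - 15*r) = (-a + 4*r)/(-a + r)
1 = 1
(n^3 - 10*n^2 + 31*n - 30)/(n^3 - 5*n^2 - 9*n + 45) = (n - 2)/(n + 3)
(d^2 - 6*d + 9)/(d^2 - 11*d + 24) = (d - 3)/(d - 8)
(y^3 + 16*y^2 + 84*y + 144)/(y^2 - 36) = (y^2 + 10*y + 24)/(y - 6)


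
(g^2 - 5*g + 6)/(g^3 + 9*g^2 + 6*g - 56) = (g - 3)/(g^2 + 11*g + 28)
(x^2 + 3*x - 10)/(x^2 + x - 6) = (x + 5)/(x + 3)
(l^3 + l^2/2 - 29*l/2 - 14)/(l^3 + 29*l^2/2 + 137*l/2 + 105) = (l^2 - 3*l - 4)/(l^2 + 11*l + 30)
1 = 1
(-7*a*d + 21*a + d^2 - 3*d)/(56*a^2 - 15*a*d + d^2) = (3 - d)/(8*a - d)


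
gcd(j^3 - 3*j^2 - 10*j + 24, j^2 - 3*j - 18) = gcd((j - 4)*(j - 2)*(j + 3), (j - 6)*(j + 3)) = j + 3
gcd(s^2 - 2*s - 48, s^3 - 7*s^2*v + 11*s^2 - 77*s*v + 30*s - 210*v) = s + 6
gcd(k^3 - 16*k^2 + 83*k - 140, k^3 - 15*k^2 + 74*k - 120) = k^2 - 9*k + 20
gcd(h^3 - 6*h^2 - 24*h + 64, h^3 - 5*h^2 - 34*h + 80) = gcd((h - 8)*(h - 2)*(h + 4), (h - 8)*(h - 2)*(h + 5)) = h^2 - 10*h + 16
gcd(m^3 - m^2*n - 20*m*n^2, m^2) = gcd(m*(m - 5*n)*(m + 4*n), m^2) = m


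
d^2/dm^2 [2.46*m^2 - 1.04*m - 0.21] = 4.92000000000000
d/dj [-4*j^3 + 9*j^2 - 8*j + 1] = -12*j^2 + 18*j - 8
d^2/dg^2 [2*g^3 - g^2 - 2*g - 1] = 12*g - 2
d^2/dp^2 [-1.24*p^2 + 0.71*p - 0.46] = -2.48000000000000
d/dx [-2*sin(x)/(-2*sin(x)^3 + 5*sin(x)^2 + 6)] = 2*(-4*sin(x)^3 + 5*sin(x)^2 - 6)*cos(x)/(-2*sin(x)^3 + 5*sin(x)^2 + 6)^2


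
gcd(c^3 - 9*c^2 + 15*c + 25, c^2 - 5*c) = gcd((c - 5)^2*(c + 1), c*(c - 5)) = c - 5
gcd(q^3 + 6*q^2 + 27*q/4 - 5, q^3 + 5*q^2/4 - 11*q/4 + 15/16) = q^2 + 2*q - 5/4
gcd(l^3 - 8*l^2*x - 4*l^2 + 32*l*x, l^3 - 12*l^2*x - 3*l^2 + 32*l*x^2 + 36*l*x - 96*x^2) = -l + 8*x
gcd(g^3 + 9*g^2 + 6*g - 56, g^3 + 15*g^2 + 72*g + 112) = g^2 + 11*g + 28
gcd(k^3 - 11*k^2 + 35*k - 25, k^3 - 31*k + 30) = k^2 - 6*k + 5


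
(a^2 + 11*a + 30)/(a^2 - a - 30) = (a + 6)/(a - 6)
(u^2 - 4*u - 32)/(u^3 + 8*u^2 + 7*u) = (u^2 - 4*u - 32)/(u*(u^2 + 8*u + 7))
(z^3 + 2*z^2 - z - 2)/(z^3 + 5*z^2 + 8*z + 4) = (z - 1)/(z + 2)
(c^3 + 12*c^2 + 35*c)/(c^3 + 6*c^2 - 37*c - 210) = c/(c - 6)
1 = 1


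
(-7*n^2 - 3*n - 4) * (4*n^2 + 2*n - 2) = -28*n^4 - 26*n^3 - 8*n^2 - 2*n + 8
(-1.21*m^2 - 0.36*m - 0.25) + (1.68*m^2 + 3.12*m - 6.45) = 0.47*m^2 + 2.76*m - 6.7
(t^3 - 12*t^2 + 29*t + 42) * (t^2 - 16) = t^5 - 12*t^4 + 13*t^3 + 234*t^2 - 464*t - 672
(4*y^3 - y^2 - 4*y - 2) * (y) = 4*y^4 - y^3 - 4*y^2 - 2*y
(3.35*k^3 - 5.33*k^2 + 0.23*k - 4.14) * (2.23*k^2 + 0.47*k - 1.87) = 7.4705*k^5 - 10.3114*k^4 - 8.2567*k^3 + 0.843000000000002*k^2 - 2.3759*k + 7.7418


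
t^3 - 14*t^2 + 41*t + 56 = (t - 8)*(t - 7)*(t + 1)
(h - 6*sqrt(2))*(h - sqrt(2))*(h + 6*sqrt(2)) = h^3 - sqrt(2)*h^2 - 72*h + 72*sqrt(2)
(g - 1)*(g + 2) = g^2 + g - 2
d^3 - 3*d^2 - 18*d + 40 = (d - 5)*(d - 2)*(d + 4)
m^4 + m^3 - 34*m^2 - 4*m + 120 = (m - 5)*(m - 2)*(m + 2)*(m + 6)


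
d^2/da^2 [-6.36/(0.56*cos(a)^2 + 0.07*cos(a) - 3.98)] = (7.977984*(1 - cos(a)^2)^2 + 0.747936000000001*cos(a)^3 + 60.720828*cos(a)^2 + 0.276024*cos(a) - 36.390648)/(0.56*cos(a)^2 + 0.07*cos(a) - 3.98)^3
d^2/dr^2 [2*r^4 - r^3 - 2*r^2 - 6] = 24*r^2 - 6*r - 4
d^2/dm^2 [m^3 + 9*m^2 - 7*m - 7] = 6*m + 18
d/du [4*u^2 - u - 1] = 8*u - 1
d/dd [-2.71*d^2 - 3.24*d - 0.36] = -5.42*d - 3.24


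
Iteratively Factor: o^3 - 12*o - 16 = (o + 2)*(o^2 - 2*o - 8) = (o + 2)^2*(o - 4)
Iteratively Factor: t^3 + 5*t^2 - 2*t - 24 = (t - 2)*(t^2 + 7*t + 12) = (t - 2)*(t + 3)*(t + 4)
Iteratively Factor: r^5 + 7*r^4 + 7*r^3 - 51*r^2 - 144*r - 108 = (r + 2)*(r^4 + 5*r^3 - 3*r^2 - 45*r - 54) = (r + 2)*(r + 3)*(r^3 + 2*r^2 - 9*r - 18) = (r + 2)^2*(r + 3)*(r^2 - 9) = (r + 2)^2*(r + 3)^2*(r - 3)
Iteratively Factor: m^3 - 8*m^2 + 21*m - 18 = (m - 3)*(m^2 - 5*m + 6) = (m - 3)*(m - 2)*(m - 3)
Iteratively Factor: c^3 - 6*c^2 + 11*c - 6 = (c - 3)*(c^2 - 3*c + 2) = (c - 3)*(c - 2)*(c - 1)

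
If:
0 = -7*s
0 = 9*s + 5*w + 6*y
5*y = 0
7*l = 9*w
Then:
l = 0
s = 0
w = 0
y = 0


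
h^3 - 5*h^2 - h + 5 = (h - 5)*(h - 1)*(h + 1)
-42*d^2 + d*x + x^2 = (-6*d + x)*(7*d + x)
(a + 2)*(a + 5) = a^2 + 7*a + 10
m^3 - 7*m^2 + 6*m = m*(m - 6)*(m - 1)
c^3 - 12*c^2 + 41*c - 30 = (c - 6)*(c - 5)*(c - 1)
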